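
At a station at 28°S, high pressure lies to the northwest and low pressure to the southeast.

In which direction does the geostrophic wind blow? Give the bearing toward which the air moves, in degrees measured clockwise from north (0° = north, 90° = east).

045°

The pressure-gradient force points toward the southeast (bearing 135°).
Geostrophic balance: in the Southern Hemisphere the Coriolis force deflects motion to the left, so the geostrophic wind blows 90° to the left of the pressure-gradient force (low pressure on the right).
Rotating 135° by 90° counterclockwise gives 045° — the wind blows toward the northeast.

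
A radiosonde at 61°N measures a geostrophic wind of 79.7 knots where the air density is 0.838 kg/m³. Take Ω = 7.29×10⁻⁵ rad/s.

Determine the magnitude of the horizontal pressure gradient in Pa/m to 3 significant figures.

Coriolis parameter at 61°N:
f = 2Ω sin φ = 2 × 7.29×10⁻⁵ × sin 61° = 1.28×10⁻⁴ s⁻¹
Wind speed in SI: 79.7 knots = 41.0 m/s
Geostrophic balance rearranged: |∂P/∂n| = f ρ V_g
|∂P/∂n| = 1.28×10⁻⁴ × 0.838 × 41.0 = 4.38×10⁻³ Pa/m

4.38×10⁻³ Pa/m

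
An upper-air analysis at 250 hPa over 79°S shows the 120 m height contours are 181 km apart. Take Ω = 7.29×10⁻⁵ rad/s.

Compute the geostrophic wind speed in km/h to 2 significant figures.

Coriolis parameter at 79°S:
f = 2Ω sin φ = 2 × 7.29×10⁻⁵ × sin 79° = 1.43×10⁻⁴ s⁻¹
Height gradient: |∂Z/∂n| = 120 m / 181000 m = 6.63×10⁻⁴
On a pressure surface, geostrophic balance gives V_g = (g/f)|∂Z/∂n|:
V_g = 9.81 × 6.63×10⁻⁴ / 1.43×10⁻⁴ = 45.4 m/s
Converting: 45.4 m/s × 3.6 = 160 km/h

160 km/h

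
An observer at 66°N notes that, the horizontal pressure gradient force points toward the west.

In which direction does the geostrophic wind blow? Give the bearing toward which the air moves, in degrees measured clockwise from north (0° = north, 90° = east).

000°

The pressure-gradient force points toward the west (bearing 270°).
Geostrophic balance: in the Northern Hemisphere the Coriolis force deflects motion to the right, so the geostrophic wind blows 90° to the right of the pressure-gradient force (low pressure on the left).
Rotating 270° by 90° clockwise gives 000° — the wind blows toward the north.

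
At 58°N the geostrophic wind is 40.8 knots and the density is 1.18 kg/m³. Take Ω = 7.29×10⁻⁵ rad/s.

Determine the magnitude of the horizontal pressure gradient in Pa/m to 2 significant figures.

3.1×10⁻³ Pa/m

Coriolis parameter at 58°N:
f = 2Ω sin φ = 2 × 7.29×10⁻⁵ × sin 58° = 1.24×10⁻⁴ s⁻¹
Wind speed in SI: 40.8 knots = 21.0 m/s
Geostrophic balance rearranged: |∂P/∂n| = f ρ V_g
|∂P/∂n| = 1.24×10⁻⁴ × 1.18 × 21.0 = 3.06×10⁻³ Pa/m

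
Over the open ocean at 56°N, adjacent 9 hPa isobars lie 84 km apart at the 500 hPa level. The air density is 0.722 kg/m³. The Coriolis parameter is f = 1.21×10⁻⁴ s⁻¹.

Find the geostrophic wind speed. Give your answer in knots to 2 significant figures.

Pressure gradient: |∂P/∂n| = 900 Pa / 84000 m = 1.07×10⁻² Pa/m
Geostrophic balance (pressure-gradient force = Coriolis force):
V_g = (1/(fρ)) |∂P/∂n| = 1.07×10⁻² / (1.21×10⁻⁴ × 0.722) = 123 m/s
Converting: 123 m/s × 1.944 = 240 knots

240 knots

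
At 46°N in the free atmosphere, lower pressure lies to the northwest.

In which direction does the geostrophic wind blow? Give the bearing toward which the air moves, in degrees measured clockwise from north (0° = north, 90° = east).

The pressure-gradient force points toward the northwest (bearing 315°).
Geostrophic balance: in the Northern Hemisphere the Coriolis force deflects motion to the right, so the geostrophic wind blows 90° to the right of the pressure-gradient force (low pressure on the left).
Rotating 315° by 90° clockwise gives 045° — the wind blows toward the northeast.

045°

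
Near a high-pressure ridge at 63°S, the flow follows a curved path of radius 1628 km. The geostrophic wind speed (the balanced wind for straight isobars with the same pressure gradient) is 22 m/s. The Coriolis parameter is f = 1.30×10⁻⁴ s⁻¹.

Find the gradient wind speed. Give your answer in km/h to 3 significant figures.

Around a high, pressure-gradient force acts outward with centrifugal, so Coriolis balances both:
fV = (1/ρ)|∂P/∂n| + V²/R  →  V² − fR·V + fR·V_g = 0
With fR = 1.30×10⁻⁴ × 1628×10³ m = 212 m/s:
V = [fR − √((fR)² − 4 fR V_g)]/2 = [212 − √(212² − 4×212×22)]/2 = 24.9 m/s
Supergeostrophic (V > V_g = 22 m/s), as expected around a high.
Converting: 24.9 m/s × 3.6 = 89.8 km/h

89.8 km/h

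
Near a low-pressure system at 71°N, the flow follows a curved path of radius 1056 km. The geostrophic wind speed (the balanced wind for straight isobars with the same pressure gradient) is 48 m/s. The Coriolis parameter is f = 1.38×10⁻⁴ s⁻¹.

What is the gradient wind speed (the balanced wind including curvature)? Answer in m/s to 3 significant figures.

Around a low, centrifugal force acts outward with Coriolis, so pressure-gradient force balances both:
(1/ρ)|∂P/∂n| = fV + V²/R  →  V² + fR·V − fR·V_g = 0
With fR = 1.38×10⁻⁴ × 1056×10³ m = 146 m/s:
V = [−fR + √((fR)² + 4 fR V_g)]/2 = [−146 + √(146² + 4×146×48)]/2 = 38.1 m/s
Subgeostrophic (V < V_g = 48 m/s), as expected around a low.

38.1 m/s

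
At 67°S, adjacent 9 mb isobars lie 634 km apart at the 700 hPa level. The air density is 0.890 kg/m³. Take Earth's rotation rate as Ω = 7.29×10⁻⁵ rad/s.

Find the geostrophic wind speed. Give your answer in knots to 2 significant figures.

23 knots

Coriolis parameter at 67°S:
f = 2Ω sin φ = 2 × 7.29×10⁻⁵ × sin 67° = 1.34×10⁻⁴ s⁻¹
Pressure gradient: |∂P/∂n| = 900 Pa / 634000 m = 1.42×10⁻³ Pa/m
Geostrophic balance (pressure-gradient force = Coriolis force):
V_g = (1/(fρ)) |∂P/∂n| = 1.42×10⁻³ / (1.34×10⁻⁴ × 0.890) = 11.9 m/s
Converting: 11.9 m/s × 1.944 = 23 knots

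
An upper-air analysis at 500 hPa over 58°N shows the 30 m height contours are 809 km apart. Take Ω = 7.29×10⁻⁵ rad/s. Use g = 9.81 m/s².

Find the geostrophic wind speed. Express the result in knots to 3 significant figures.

Coriolis parameter at 58°N:
f = 2Ω sin φ = 2 × 7.29×10⁻⁵ × sin 58° = 1.24×10⁻⁴ s⁻¹
Height gradient: |∂Z/∂n| = 30 m / 809000 m = 3.71×10⁻⁵
On a pressure surface, geostrophic balance gives V_g = (g/f)|∂Z/∂n|:
V_g = 9.81 × 3.71×10⁻⁵ / 1.24×10⁻⁴ = 2.94 m/s
Converting: 2.94 m/s × 1.944 = 5.72 knots

5.72 knots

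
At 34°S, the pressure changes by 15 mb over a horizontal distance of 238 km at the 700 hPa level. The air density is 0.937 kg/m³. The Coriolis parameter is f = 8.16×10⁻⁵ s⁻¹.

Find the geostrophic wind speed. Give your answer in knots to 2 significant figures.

160 knots

Pressure gradient: |∂P/∂n| = 1500 Pa / 238000 m = 6.30×10⁻³ Pa/m
Geostrophic balance (pressure-gradient force = Coriolis force):
V_g = (1/(fρ)) |∂P/∂n| = 6.30×10⁻³ / (8.16×10⁻⁵ × 0.937) = 82.4 m/s
Converting: 82.4 m/s × 1.944 = 160 knots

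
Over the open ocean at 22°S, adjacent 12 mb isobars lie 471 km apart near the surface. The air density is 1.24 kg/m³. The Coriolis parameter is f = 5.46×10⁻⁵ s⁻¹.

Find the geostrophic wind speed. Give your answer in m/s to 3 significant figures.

37.6 m/s

Pressure gradient: |∂P/∂n| = 1200 Pa / 471000 m = 2.55×10⁻³ Pa/m
Geostrophic balance (pressure-gradient force = Coriolis force):
V_g = (1/(fρ)) |∂P/∂n| = 2.55×10⁻³ / (5.46×10⁻⁵ × 1.24) = 37.6 m/s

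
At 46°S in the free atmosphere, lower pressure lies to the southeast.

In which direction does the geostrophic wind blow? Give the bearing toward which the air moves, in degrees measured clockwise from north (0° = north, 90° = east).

The pressure-gradient force points toward the southeast (bearing 135°).
Geostrophic balance: in the Southern Hemisphere the Coriolis force deflects motion to the left, so the geostrophic wind blows 90° to the left of the pressure-gradient force (low pressure on the right).
Rotating 135° by 90° counterclockwise gives 045° — the wind blows toward the northeast.

045°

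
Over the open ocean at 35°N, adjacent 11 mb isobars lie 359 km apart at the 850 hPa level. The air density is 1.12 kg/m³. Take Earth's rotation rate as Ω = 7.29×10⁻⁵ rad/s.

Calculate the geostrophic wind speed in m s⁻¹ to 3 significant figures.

Coriolis parameter at 35°N:
f = 2Ω sin φ = 2 × 7.29×10⁻⁵ × sin 35° = 8.36×10⁻⁵ s⁻¹
Pressure gradient: |∂P/∂n| = 1100 Pa / 359000 m = 3.06×10⁻³ Pa/m
Geostrophic balance (pressure-gradient force = Coriolis force):
V_g = (1/(fρ)) |∂P/∂n| = 3.06×10⁻³ / (8.36×10⁻⁵ × 1.12) = 32.7 m/s

32.7 m s⁻¹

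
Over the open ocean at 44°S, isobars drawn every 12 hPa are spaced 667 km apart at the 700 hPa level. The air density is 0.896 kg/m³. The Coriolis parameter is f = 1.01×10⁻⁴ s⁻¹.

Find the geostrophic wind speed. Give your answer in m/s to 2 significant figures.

20 m/s

Pressure gradient: |∂P/∂n| = 1200 Pa / 667000 m = 1.80×10⁻³ Pa/m
Geostrophic balance (pressure-gradient force = Coriolis force):
V_g = (1/(fρ)) |∂P/∂n| = 1.80×10⁻³ / (1.01×10⁻⁴ × 0.896) = 19.9 m/s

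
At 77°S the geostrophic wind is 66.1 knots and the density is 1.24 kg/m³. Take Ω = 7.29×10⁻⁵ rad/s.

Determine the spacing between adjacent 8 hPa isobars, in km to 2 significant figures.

Coriolis parameter at 77°S:
f = 2Ω sin φ = 2 × 7.29×10⁻⁵ × sin 77° = 1.42×10⁻⁴ s⁻¹
Wind speed in SI: 66.1 knots = 34.0 m/s
Geostrophic balance rearranged: |∂P/∂n| = f ρ V_g
|∂P/∂n| = 1.42×10⁻⁴ × 1.24 × 34.0 = 5.99×10⁻³ Pa/m
Isobar spacing: Δn = ΔP/|∂P/∂n| = 800 Pa / 5.99×10⁻³ Pa/m = 133551 m ≈ 130 km

130 km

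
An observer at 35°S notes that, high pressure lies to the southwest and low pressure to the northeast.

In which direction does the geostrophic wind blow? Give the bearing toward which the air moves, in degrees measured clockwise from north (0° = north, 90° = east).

315°

The pressure-gradient force points toward the northeast (bearing 045°).
Geostrophic balance: in the Southern Hemisphere the Coriolis force deflects motion to the left, so the geostrophic wind blows 90° to the left of the pressure-gradient force (low pressure on the right).
Rotating 045° by 90° counterclockwise gives 315° — the wind blows toward the northwest.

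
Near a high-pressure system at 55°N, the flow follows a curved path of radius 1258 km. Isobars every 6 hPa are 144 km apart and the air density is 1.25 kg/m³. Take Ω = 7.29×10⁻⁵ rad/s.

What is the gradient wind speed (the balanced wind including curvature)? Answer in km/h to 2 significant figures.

Coriolis parameter at 55°N:
f = 2Ω sin φ = 2 × 7.29×10⁻⁵ × sin 55° = 1.19×10⁻⁴ s⁻¹
Pressure gradient: |∂P/∂n| = 600 Pa / 144000 m = 4.17×10⁻³ Pa/m
Geostrophic speed: V_g = |∂P/∂n|/(fρ) = 4.17×10⁻³/(1.19×10⁻⁴ × 1.25) = 27.9 m/s
Around a high, pressure-gradient force acts outward with centrifugal, so Coriolis balances both:
fV = (1/ρ)|∂P/∂n| + V²/R  →  V² − fR·V + fR·V_g = 0
With fR = 1.19×10⁻⁴ × 1258×10³ m = 150 m/s:
V = [fR − √((fR)² − 4 fR V_g)]/2 = [150 − √(150² − 4×150×27.9)]/2 = 37 m/s
Supergeostrophic (V > V_g = 27.9 m/s), as expected around a high.
Converting: 37 m/s × 3.6 = 130 km/h

130 km/h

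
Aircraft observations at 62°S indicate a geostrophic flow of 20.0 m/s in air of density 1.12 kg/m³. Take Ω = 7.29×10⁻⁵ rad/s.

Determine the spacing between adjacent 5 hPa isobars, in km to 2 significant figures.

170 km

Coriolis parameter at 62°S:
f = 2Ω sin φ = 2 × 7.29×10⁻⁵ × sin 62° = 1.29×10⁻⁴ s⁻¹
Geostrophic balance rearranged: |∂P/∂n| = f ρ V_g
|∂P/∂n| = 1.29×10⁻⁴ × 1.12 × 20.0 = 2.88×10⁻³ Pa/m
Isobar spacing: Δn = ΔP/|∂P/∂n| = 500 Pa / 2.88×10⁻³ Pa/m = 173392 m ≈ 170 km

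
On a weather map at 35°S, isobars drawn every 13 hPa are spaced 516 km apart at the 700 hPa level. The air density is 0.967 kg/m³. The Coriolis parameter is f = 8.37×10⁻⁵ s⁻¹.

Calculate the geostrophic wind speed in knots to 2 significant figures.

Pressure gradient: |∂P/∂n| = 1300 Pa / 516000 m = 2.52×10⁻³ Pa/m
Geostrophic balance (pressure-gradient force = Coriolis force):
V_g = (1/(fρ)) |∂P/∂n| = 2.52×10⁻³ / (8.37×10⁻⁵ × 0.967) = 31.1 m/s
Converting: 31.1 m/s × 1.944 = 61 knots

61 knots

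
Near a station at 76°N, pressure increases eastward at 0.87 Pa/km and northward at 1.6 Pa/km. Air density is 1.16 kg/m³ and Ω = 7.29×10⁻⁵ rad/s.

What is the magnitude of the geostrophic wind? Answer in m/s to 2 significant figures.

Coriolis parameter at 76°N:
f = 2Ω sin φ = 2 × 7.29×10⁻⁵ × sin 76° = 1.41×10⁻⁴ s⁻¹
Component geostrophic relations (x east, y north):
u_g = −(1/(fρ)) ∂P/∂y,  v_g = (1/(fρ)) ∂P/∂x
u_g = −(1.6×10⁻³)/(1.41×10⁻⁴ × 1.16) = −9.75 m/s;  v_g = (0.87×10⁻³)/(1.41×10⁻⁴ × 1.16) = 5.30 m/s
|V_g| = √(u_g² + v_g²) = 11.1 m/s

11 m/s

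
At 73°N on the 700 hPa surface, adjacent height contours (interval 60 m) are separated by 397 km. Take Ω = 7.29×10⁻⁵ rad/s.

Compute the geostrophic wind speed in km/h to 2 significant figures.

Coriolis parameter at 73°N:
f = 2Ω sin φ = 2 × 7.29×10⁻⁵ × sin 73° = 1.39×10⁻⁴ s⁻¹
Height gradient: |∂Z/∂n| = 60 m / 397000 m = 1.51×10⁻⁴
On a pressure surface, geostrophic balance gives V_g = (g/f)|∂Z/∂n|:
V_g = 9.81 × 1.51×10⁻⁴ / 1.39×10⁻⁴ = 10.6 m/s
Converting: 10.6 m/s × 3.6 = 38 km/h

38 km/h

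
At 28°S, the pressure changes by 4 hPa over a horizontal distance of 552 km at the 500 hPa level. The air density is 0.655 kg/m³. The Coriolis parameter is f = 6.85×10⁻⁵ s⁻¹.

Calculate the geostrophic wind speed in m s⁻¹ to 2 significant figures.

16 m s⁻¹

Pressure gradient: |∂P/∂n| = 400 Pa / 552000 m = 7.25×10⁻⁴ Pa/m
Geostrophic balance (pressure-gradient force = Coriolis force):
V_g = (1/(fρ)) |∂P/∂n| = 7.25×10⁻⁴ / (6.85×10⁻⁵ × 0.655) = 16.2 m/s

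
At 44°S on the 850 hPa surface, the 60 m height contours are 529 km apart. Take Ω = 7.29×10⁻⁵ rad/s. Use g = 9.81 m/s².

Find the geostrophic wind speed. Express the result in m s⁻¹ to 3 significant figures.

11.0 m s⁻¹

Coriolis parameter at 44°S:
f = 2Ω sin φ = 2 × 7.29×10⁻⁵ × sin 44° = 1.01×10⁻⁴ s⁻¹
Height gradient: |∂Z/∂n| = 60 m / 529000 m = 1.13×10⁻⁴
On a pressure surface, geostrophic balance gives V_g = (g/f)|∂Z/∂n|:
V_g = 9.81 × 1.13×10⁻⁴ / 1.01×10⁻⁴ = 11.0 m/s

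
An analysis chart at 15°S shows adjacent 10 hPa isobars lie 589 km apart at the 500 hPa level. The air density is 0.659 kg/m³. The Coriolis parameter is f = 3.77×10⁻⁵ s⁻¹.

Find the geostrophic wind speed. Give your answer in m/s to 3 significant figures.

Pressure gradient: |∂P/∂n| = 1000 Pa / 589000 m = 1.70×10⁻³ Pa/m
Geostrophic balance (pressure-gradient force = Coriolis force):
V_g = (1/(fρ)) |∂P/∂n| = 1.70×10⁻³ / (3.77×10⁻⁵ × 0.659) = 68.3 m/s

68.3 m/s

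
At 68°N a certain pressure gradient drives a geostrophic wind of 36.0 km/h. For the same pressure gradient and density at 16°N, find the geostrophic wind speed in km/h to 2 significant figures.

120 km/h

With the same pressure gradient and density, V_g ∝ 1/f ∝ 1/sin φ.
V₂ = V₁ · sin φ₁ / sin φ₂ = 36.0 × sin 68° / sin 16°
V₂ = 36.0 × 0.9272/0.2756 = 120 km/h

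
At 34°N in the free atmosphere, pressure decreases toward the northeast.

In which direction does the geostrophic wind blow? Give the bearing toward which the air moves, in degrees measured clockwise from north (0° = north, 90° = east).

135°

The pressure-gradient force points toward the northeast (bearing 045°).
Geostrophic balance: in the Northern Hemisphere the Coriolis force deflects motion to the right, so the geostrophic wind blows 90° to the right of the pressure-gradient force (low pressure on the left).
Rotating 045° by 90° clockwise gives 135° — the wind blows toward the southeast.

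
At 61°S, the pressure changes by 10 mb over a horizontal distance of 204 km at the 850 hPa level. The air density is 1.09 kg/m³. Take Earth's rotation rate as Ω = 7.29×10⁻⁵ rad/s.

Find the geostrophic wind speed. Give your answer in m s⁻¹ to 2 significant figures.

Coriolis parameter at 61°S:
f = 2Ω sin φ = 2 × 7.29×10⁻⁵ × sin 61° = 1.28×10⁻⁴ s⁻¹
Pressure gradient: |∂P/∂n| = 1000 Pa / 204000 m = 4.90×10⁻³ Pa/m
Geostrophic balance (pressure-gradient force = Coriolis force):
V_g = (1/(fρ)) |∂P/∂n| = 4.90×10⁻³ / (1.28×10⁻⁴ × 1.09) = 35.3 m/s

35 m s⁻¹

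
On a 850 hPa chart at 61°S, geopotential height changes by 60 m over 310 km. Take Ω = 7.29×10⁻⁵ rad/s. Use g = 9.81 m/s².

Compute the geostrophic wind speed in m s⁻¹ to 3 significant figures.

14.9 m s⁻¹

Coriolis parameter at 61°S:
f = 2Ω sin φ = 2 × 7.29×10⁻⁵ × sin 61° = 1.28×10⁻⁴ s⁻¹
Height gradient: |∂Z/∂n| = 60 m / 310000 m = 1.94×10⁻⁴
On a pressure surface, geostrophic balance gives V_g = (g/f)|∂Z/∂n|:
V_g = 9.81 × 1.94×10⁻⁴ / 1.28×10⁻⁴ = 14.9 m/s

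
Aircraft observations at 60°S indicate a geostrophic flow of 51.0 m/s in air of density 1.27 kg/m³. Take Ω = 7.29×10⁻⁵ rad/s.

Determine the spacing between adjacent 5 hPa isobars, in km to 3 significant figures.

61.1 km

Coriolis parameter at 60°S:
f = 2Ω sin φ = 2 × 7.29×10⁻⁵ × sin 60° = 1.26×10⁻⁴ s⁻¹
Geostrophic balance rearranged: |∂P/∂n| = f ρ V_g
|∂P/∂n| = 1.26×10⁻⁴ × 1.27 × 51.0 = 8.18×10⁻³ Pa/m
Isobar spacing: Δn = ΔP/|∂P/∂n| = 500 Pa / 8.18×10⁻³ Pa/m = 61138 m ≈ 61.1 km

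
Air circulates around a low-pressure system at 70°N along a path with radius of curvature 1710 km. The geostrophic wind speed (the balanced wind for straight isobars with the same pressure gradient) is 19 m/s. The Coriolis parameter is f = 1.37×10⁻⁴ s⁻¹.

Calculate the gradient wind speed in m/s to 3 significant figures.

Around a low, centrifugal force acts outward with Coriolis, so pressure-gradient force balances both:
(1/ρ)|∂P/∂n| = fV + V²/R  →  V² + fR·V − fR·V_g = 0
With fR = 1.37×10⁻⁴ × 1710×10³ m = 234 m/s:
V = [−fR + √((fR)² + 4 fR V_g)]/2 = [−234 + √(234² + 4×234×19)]/2 = 17.7 m/s
Subgeostrophic (V < V_g = 19 m/s), as expected around a low.

17.7 m/s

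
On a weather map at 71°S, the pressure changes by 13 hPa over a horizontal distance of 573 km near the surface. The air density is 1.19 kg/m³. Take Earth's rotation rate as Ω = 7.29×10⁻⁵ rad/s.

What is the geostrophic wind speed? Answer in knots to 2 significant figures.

27 knots

Coriolis parameter at 71°S:
f = 2Ω sin φ = 2 × 7.29×10⁻⁵ × sin 71° = 1.38×10⁻⁴ s⁻¹
Pressure gradient: |∂P/∂n| = 1300 Pa / 573000 m = 2.27×10⁻³ Pa/m
Geostrophic balance (pressure-gradient force = Coriolis force):
V_g = (1/(fρ)) |∂P/∂n| = 2.27×10⁻³ / (1.38×10⁻⁴ × 1.19) = 13.8 m/s
Converting: 13.8 m/s × 1.944 = 27 knots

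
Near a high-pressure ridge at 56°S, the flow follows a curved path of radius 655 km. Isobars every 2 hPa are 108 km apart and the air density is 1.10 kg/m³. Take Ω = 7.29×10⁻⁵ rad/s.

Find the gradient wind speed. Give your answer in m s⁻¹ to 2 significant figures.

18 m s⁻¹

Coriolis parameter at 56°S:
f = 2Ω sin φ = 2 × 7.29×10⁻⁵ × sin 56° = 1.21×10⁻⁴ s⁻¹
Pressure gradient: |∂P/∂n| = 200 Pa / 108000 m = 1.85×10⁻³ Pa/m
Geostrophic speed: V_g = |∂P/∂n|/(fρ) = 1.85×10⁻³/(1.21×10⁻⁴ × 1.10) = 13.9 m/s
Around a high, pressure-gradient force acts outward with centrifugal, so Coriolis balances both:
fV = (1/ρ)|∂P/∂n| + V²/R  →  V² − fR·V + fR·V_g = 0
With fR = 1.21×10⁻⁴ × 655×10³ m = 79.2 m/s:
V = [fR − √((fR)² − 4 fR V_g)]/2 = [79.2 − √(79.2² − 4×79.2×13.9)]/2 = 18 m/s
Supergeostrophic (V > V_g = 13.9 m/s), as expected around a high.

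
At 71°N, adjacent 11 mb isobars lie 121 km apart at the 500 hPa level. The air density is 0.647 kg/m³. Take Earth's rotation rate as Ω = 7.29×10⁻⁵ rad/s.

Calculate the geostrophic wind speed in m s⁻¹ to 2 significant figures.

Coriolis parameter at 71°N:
f = 2Ω sin φ = 2 × 7.29×10⁻⁵ × sin 71° = 1.38×10⁻⁴ s⁻¹
Pressure gradient: |∂P/∂n| = 1100 Pa / 121000 m = 9.09×10⁻³ Pa/m
Geostrophic balance (pressure-gradient force = Coriolis force):
V_g = (1/(fρ)) |∂P/∂n| = 9.09×10⁻³ / (1.38×10⁻⁴ × 0.647) = 102 m/s

100 m s⁻¹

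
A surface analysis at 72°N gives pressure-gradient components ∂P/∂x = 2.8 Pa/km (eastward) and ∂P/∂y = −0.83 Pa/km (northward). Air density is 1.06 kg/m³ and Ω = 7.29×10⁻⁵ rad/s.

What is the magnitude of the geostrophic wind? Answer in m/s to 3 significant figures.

19.9 m/s

Coriolis parameter at 72°N:
f = 2Ω sin φ = 2 × 7.29×10⁻⁵ × sin 72° = 1.39×10⁻⁴ s⁻¹
Component geostrophic relations (x east, y north):
u_g = −(1/(fρ)) ∂P/∂y,  v_g = (1/(fρ)) ∂P/∂x
u_g = −(−0.83×10⁻³)/(1.39×10⁻⁴ × 1.06) = 5.65 m/s;  v_g = (2.8×10⁻³)/(1.39×10⁻⁴ × 1.06) = 19.0 m/s
|V_g| = √(u_g² + v_g²) = 19.9 m/s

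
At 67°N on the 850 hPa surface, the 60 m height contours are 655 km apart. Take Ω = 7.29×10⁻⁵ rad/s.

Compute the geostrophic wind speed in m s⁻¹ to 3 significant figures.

Coriolis parameter at 67°N:
f = 2Ω sin φ = 2 × 7.29×10⁻⁵ × sin 67° = 1.34×10⁻⁴ s⁻¹
Height gradient: |∂Z/∂n| = 60 m / 655000 m = 9.16×10⁻⁵
On a pressure surface, geostrophic balance gives V_g = (g/f)|∂Z/∂n|:
V_g = 9.81 × 9.16×10⁻⁵ / 1.34×10⁻⁴ = 6.70 m/s

6.70 m s⁻¹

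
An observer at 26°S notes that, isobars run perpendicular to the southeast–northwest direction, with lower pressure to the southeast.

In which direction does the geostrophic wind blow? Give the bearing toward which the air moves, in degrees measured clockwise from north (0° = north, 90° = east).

045°

The pressure-gradient force points toward the southeast (bearing 135°).
Geostrophic balance: in the Southern Hemisphere the Coriolis force deflects motion to the left, so the geostrophic wind blows 90° to the left of the pressure-gradient force (low pressure on the right).
Rotating 135° by 90° counterclockwise gives 045° — the wind blows toward the northeast.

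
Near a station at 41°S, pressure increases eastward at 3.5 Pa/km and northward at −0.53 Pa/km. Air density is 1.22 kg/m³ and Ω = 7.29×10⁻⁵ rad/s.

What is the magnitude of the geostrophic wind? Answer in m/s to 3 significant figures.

30.3 m/s

Coriolis parameter at 41°S:
f = 2Ω sin φ = 2 × 7.29×10⁻⁵ × sin 41° = 9.57×10⁻⁵ s⁻¹
In the Southern Hemisphere f is negative: f = −9.57×10⁻⁵ s⁻¹.
Component geostrophic relations (x east, y north):
u_g = −(1/(fρ)) ∂P/∂y,  v_g = (1/(fρ)) ∂P/∂x
u_g = −(−0.53×10⁻³)/(−9.57×10⁻⁵ × 1.22) = −4.54 m/s;  v_g = (3.5×10⁻³)/(−9.57×10⁻⁵ × 1.22) = −30.0 m/s
|V_g| = √(u_g² + v_g²) = 30.3 m/s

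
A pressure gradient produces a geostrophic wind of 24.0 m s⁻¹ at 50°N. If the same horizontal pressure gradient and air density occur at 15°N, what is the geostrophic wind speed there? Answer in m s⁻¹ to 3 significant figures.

71.0 m s⁻¹

With the same pressure gradient and density, V_g ∝ 1/f ∝ 1/sin φ.
V₂ = V₁ · sin φ₁ / sin φ₂ = 24.0 × sin 50° / sin 15°
V₂ = 24.0 × 0.7660/0.2588 = 71.0 m s⁻¹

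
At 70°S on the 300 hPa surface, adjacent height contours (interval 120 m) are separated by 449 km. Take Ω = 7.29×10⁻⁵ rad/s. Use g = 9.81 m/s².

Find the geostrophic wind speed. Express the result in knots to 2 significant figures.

Coriolis parameter at 70°S:
f = 2Ω sin φ = 2 × 7.29×10⁻⁵ × sin 70° = 1.37×10⁻⁴ s⁻¹
Height gradient: |∂Z/∂n| = 120 m / 449000 m = 2.67×10⁻⁴
On a pressure surface, geostrophic balance gives V_g = (g/f)|∂Z/∂n|:
V_g = 9.81 × 2.67×10⁻⁴ / 1.37×10⁻⁴ = 19.1 m/s
Converting: 19.1 m/s × 1.944 = 37 knots

37 knots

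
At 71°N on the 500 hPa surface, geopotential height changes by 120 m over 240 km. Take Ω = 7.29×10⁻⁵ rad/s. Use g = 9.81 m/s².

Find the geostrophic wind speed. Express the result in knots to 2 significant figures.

69 knots

Coriolis parameter at 71°N:
f = 2Ω sin φ = 2 × 7.29×10⁻⁵ × sin 71° = 1.38×10⁻⁴ s⁻¹
Height gradient: |∂Z/∂n| = 120 m / 240000 m = 5.00×10⁻⁴
On a pressure surface, geostrophic balance gives V_g = (g/f)|∂Z/∂n|:
V_g = 9.81 × 5.00×10⁻⁴ / 1.38×10⁻⁴ = 35.6 m/s
Converting: 35.6 m/s × 1.944 = 69 knots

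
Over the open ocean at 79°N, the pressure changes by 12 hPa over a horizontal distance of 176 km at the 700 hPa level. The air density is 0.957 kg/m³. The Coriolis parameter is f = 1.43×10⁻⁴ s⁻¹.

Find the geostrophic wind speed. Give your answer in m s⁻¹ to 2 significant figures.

50 m s⁻¹

Pressure gradient: |∂P/∂n| = 1200 Pa / 176000 m = 6.82×10⁻³ Pa/m
Geostrophic balance (pressure-gradient force = Coriolis force):
V_g = (1/(fρ)) |∂P/∂n| = 6.82×10⁻³ / (1.43×10⁻⁴ × 0.957) = 49.8 m/s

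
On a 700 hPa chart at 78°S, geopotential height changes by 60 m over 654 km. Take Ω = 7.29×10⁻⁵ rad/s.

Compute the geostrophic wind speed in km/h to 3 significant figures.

Coriolis parameter at 78°S:
f = 2Ω sin φ = 2 × 7.29×10⁻⁵ × sin 78° = 1.43×10⁻⁴ s⁻¹
Height gradient: |∂Z/∂n| = 60 m / 654000 m = 9.17×10⁻⁵
On a pressure surface, geostrophic balance gives V_g = (g/f)|∂Z/∂n|:
V_g = 9.81 × 9.17×10⁻⁵ / 1.43×10⁻⁴ = 6.31 m/s
Converting: 6.31 m/s × 3.6 = 22.7 km/h

22.7 km/h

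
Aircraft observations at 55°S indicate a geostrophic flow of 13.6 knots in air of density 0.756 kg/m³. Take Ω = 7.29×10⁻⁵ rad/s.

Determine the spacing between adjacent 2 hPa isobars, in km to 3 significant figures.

317 km

Coriolis parameter at 55°S:
f = 2Ω sin φ = 2 × 7.29×10⁻⁵ × sin 55° = 1.19×10⁻⁴ s⁻¹
Wind speed in SI: 13.6 knots = 7.00 m/s
Geostrophic balance rearranged: |∂P/∂n| = f ρ V_g
|∂P/∂n| = 1.19×10⁻⁴ × 0.756 × 7.00 = 6.32×10⁻⁴ Pa/m
Isobar spacing: Δn = ΔP/|∂P/∂n| = 200 Pa / 6.32×10⁻⁴ Pa/m = 316599 m ≈ 317 km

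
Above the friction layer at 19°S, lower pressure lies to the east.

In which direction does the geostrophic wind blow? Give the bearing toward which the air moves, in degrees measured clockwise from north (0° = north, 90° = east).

000°

The pressure-gradient force points toward the east (bearing 090°).
Geostrophic balance: in the Southern Hemisphere the Coriolis force deflects motion to the left, so the geostrophic wind blows 90° to the left of the pressure-gradient force (low pressure on the right).
Rotating 090° by 90° counterclockwise gives 000° — the wind blows toward the north.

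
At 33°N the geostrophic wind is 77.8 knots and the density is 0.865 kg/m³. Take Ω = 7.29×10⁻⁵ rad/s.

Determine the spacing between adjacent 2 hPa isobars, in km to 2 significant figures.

Coriolis parameter at 33°N:
f = 2Ω sin φ = 2 × 7.29×10⁻⁵ × sin 33° = 7.94×10⁻⁵ s⁻¹
Wind speed in SI: 77.8 knots = 40.0 m/s
Geostrophic balance rearranged: |∂P/∂n| = f ρ V_g
|∂P/∂n| = 7.94×10⁻⁵ × 0.865 × 40.0 = 2.75×10⁻³ Pa/m
Isobar spacing: Δn = ΔP/|∂P/∂n| = 200 Pa / 2.75×10⁻³ Pa/m = 72749 m ≈ 73 km

73 km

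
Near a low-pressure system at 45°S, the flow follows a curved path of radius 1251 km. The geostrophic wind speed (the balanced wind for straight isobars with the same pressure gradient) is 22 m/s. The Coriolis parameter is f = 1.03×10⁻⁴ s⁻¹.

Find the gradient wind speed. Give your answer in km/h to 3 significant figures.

Around a low, centrifugal force acts outward with Coriolis, so pressure-gradient force balances both:
(1/ρ)|∂P/∂n| = fV + V²/R  →  V² + fR·V − fR·V_g = 0
With fR = 1.03×10⁻⁴ × 1251×10³ m = 129 m/s:
V = [−fR + √((fR)² + 4 fR V_g)]/2 = [−129 + √(129² + 4×129×22)]/2 = 19.2 m/s
Subgeostrophic (V < V_g = 22 m/s), as expected around a low.
Converting: 19.2 m/s × 3.6 = 69.0 km/h

69.0 km/h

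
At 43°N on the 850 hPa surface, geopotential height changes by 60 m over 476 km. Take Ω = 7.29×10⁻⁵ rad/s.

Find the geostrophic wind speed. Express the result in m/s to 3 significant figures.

Coriolis parameter at 43°N:
f = 2Ω sin φ = 2 × 7.29×10⁻⁵ × sin 43° = 9.94×10⁻⁵ s⁻¹
Height gradient: |∂Z/∂n| = 60 m / 476000 m = 1.26×10⁻⁴
On a pressure surface, geostrophic balance gives V_g = (g/f)|∂Z/∂n|:
V_g = 9.81 × 1.26×10⁻⁴ / 9.94×10⁻⁵ = 12.4 m/s

12.4 m/s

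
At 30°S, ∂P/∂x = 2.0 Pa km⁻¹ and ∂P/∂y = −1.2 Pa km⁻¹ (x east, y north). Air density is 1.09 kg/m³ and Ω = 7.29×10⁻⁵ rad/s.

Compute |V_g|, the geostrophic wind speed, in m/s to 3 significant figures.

Coriolis parameter at 30°S:
f = 2Ω sin φ = 2 × 7.29×10⁻⁵ × sin 30° = 7.29×10⁻⁵ s⁻¹
In the Southern Hemisphere f is negative: f = −7.29×10⁻⁵ s⁻¹.
Component geostrophic relations (x east, y north):
u_g = −(1/(fρ)) ∂P/∂y,  v_g = (1/(fρ)) ∂P/∂x
u_g = −(−1.2×10⁻³)/(−7.29×10⁻⁵ × 1.09) = −15.1 m/s;  v_g = (2.0×10⁻³)/(−7.29×10⁻⁵ × 1.09) = −25.2 m/s
|V_g| = √(u_g² + v_g²) = 29.4 m/s

29.4 m/s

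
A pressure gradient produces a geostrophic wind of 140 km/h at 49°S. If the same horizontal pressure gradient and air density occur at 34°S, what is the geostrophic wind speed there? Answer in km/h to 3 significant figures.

189 km/h

With the same pressure gradient and density, V_g ∝ 1/f ∝ 1/sin φ.
V₂ = V₁ · sin φ₁ / sin φ₂ = 140 × sin 49° / sin 34°
V₂ = 140 × 0.7547/0.5592 = 189 km/h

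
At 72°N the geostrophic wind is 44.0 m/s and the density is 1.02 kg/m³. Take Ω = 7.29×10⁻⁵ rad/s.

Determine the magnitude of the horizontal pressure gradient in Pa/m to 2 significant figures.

Coriolis parameter at 72°N:
f = 2Ω sin φ = 2 × 7.29×10⁻⁵ × sin 72° = 1.39×10⁻⁴ s⁻¹
Geostrophic balance rearranged: |∂P/∂n| = f ρ V_g
|∂P/∂n| = 1.39×10⁻⁴ × 1.02 × 44.0 = 6.22×10⁻³ Pa/m

6.2×10⁻³ Pa/m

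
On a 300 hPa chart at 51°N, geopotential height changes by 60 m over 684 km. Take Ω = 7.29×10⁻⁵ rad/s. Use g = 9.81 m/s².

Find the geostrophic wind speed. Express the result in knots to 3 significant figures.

14.8 knots

Coriolis parameter at 51°N:
f = 2Ω sin φ = 2 × 7.29×10⁻⁵ × sin 51° = 1.13×10⁻⁴ s⁻¹
Height gradient: |∂Z/∂n| = 60 m / 684000 m = 8.77×10⁻⁵
On a pressure surface, geostrophic balance gives V_g = (g/f)|∂Z/∂n|:
V_g = 9.81 × 8.77×10⁻⁵ / 1.13×10⁻⁴ = 7.59 m/s
Converting: 7.59 m/s × 1.944 = 14.8 knots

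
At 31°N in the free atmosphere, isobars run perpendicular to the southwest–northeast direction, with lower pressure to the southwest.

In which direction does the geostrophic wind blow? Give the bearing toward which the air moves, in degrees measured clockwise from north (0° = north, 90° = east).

315°

The pressure-gradient force points toward the southwest (bearing 225°).
Geostrophic balance: in the Northern Hemisphere the Coriolis force deflects motion to the right, so the geostrophic wind blows 90° to the right of the pressure-gradient force (low pressure on the left).
Rotating 225° by 90° clockwise gives 315° — the wind blows toward the northwest.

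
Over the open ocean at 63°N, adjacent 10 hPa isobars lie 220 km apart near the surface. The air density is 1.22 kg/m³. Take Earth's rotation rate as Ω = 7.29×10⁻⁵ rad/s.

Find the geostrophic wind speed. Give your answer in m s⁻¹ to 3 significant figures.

28.7 m s⁻¹

Coriolis parameter at 63°N:
f = 2Ω sin φ = 2 × 7.29×10⁻⁵ × sin 63° = 1.30×10⁻⁴ s⁻¹
Pressure gradient: |∂P/∂n| = 1000 Pa / 220000 m = 4.55×10⁻³ Pa/m
Geostrophic balance (pressure-gradient force = Coriolis force):
V_g = (1/(fρ)) |∂P/∂n| = 4.55×10⁻³ / (1.30×10⁻⁴ × 1.22) = 28.7 m/s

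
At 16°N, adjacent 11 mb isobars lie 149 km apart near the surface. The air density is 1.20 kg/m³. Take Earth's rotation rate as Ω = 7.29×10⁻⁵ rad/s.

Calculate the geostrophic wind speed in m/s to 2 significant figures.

Coriolis parameter at 16°N:
f = 2Ω sin φ = 2 × 7.29×10⁻⁵ × sin 16° = 4.02×10⁻⁵ s⁻¹
Pressure gradient: |∂P/∂n| = 1100 Pa / 149000 m = 7.38×10⁻³ Pa/m
Geostrophic balance (pressure-gradient force = Coriolis force):
V_g = (1/(fρ)) |∂P/∂n| = 7.38×10⁻³ / (4.02×10⁻⁵ × 1.20) = 153 m/s

150 m/s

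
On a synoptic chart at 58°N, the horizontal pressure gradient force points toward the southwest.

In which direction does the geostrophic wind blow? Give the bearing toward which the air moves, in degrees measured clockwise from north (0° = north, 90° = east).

The pressure-gradient force points toward the southwest (bearing 225°).
Geostrophic balance: in the Northern Hemisphere the Coriolis force deflects motion to the right, so the geostrophic wind blows 90° to the right of the pressure-gradient force (low pressure on the left).
Rotating 225° by 90° clockwise gives 315° — the wind blows toward the northwest.

315°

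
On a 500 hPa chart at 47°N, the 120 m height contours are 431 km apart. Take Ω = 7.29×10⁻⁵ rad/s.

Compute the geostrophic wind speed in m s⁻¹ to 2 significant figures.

26 m s⁻¹

Coriolis parameter at 47°N:
f = 2Ω sin φ = 2 × 7.29×10⁻⁵ × sin 47° = 1.07×10⁻⁴ s⁻¹
Height gradient: |∂Z/∂n| = 120 m / 431000 m = 2.78×10⁻⁴
On a pressure surface, geostrophic balance gives V_g = (g/f)|∂Z/∂n|:
V_g = 9.81 × 2.78×10⁻⁴ / 1.07×10⁻⁴ = 25.6 m/s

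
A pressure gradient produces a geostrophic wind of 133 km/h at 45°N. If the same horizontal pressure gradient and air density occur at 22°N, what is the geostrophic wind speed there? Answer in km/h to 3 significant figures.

251 km/h

With the same pressure gradient and density, V_g ∝ 1/f ∝ 1/sin φ.
V₂ = V₁ · sin φ₁ / sin φ₂ = 133 × sin 45° / sin 22°
V₂ = 133 × 0.7071/0.3746 = 251 km/h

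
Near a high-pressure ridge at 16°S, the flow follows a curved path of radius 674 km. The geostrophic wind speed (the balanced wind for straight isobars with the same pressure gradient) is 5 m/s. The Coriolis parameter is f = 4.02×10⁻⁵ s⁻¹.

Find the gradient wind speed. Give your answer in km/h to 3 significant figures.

23.8 km/h

Around a high, pressure-gradient force acts outward with centrifugal, so Coriolis balances both:
fV = (1/ρ)|∂P/∂n| + V²/R  →  V² − fR·V + fR·V_g = 0
With fR = 4.02×10⁻⁵ × 674×10³ m = 27.1 m/s:
V = [fR − √((fR)² − 4 fR V_g)]/2 = [27.1 − √(27.1² − 4×27.1×5)]/2 = 6.62 m/s
Supergeostrophic (V > V_g = 5 m/s), as expected around a high.
Converting: 6.62 m/s × 3.6 = 23.8 km/h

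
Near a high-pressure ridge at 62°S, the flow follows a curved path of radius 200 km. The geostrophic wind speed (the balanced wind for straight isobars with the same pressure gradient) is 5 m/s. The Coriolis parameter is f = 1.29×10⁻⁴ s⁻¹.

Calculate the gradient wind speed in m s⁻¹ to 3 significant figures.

6.78 m s⁻¹

Around a high, pressure-gradient force acts outward with centrifugal, so Coriolis balances both:
fV = (1/ρ)|∂P/∂n| + V²/R  →  V² − fR·V + fR·V_g = 0
With fR = 1.29×10⁻⁴ × 200×10³ m = 25.8 m/s:
V = [fR − √((fR)² − 4 fR V_g)]/2 = [25.8 − √(25.8² − 4×25.8×5)]/2 = 6.78 m/s
Supergeostrophic (V > V_g = 5 m/s), as expected around a high.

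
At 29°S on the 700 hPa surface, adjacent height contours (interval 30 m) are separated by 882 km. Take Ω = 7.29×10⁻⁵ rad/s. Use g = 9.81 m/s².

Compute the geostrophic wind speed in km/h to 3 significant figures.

17.0 km/h

Coriolis parameter at 29°S:
f = 2Ω sin φ = 2 × 7.29×10⁻⁵ × sin 29° = 7.07×10⁻⁵ s⁻¹
Height gradient: |∂Z/∂n| = 30 m / 882000 m = 3.40×10⁻⁵
On a pressure surface, geostrophic balance gives V_g = (g/f)|∂Z/∂n|:
V_g = 9.81 × 3.40×10⁻⁵ / 7.07×10⁻⁵ = 4.72 m/s
Converting: 4.72 m/s × 3.6 = 17.0 km/h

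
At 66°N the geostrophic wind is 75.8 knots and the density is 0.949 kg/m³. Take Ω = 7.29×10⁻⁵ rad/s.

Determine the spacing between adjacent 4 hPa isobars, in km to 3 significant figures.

Coriolis parameter at 66°N:
f = 2Ω sin φ = 2 × 7.29×10⁻⁵ × sin 66° = 1.33×10⁻⁴ s⁻¹
Wind speed in SI: 75.8 knots = 39.0 m/s
Geostrophic balance rearranged: |∂P/∂n| = f ρ V_g
|∂P/∂n| = 1.33×10⁻⁴ × 0.949 × 39.0 = 4.93×10⁻³ Pa/m
Isobar spacing: Δn = ΔP/|∂P/∂n| = 400 Pa / 4.93×10⁻³ Pa/m = 81152 m ≈ 81.2 km

81.2 km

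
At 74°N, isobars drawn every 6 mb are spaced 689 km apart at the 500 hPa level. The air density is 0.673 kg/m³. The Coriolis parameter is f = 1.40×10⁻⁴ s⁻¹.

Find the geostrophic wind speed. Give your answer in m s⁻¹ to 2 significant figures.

Pressure gradient: |∂P/∂n| = 600 Pa / 689000 m = 8.71×10⁻⁴ Pa/m
Geostrophic balance (pressure-gradient force = Coriolis force):
V_g = (1/(fρ)) |∂P/∂n| = 8.71×10⁻⁴ / (1.40×10⁻⁴ × 0.673) = 9.24 m/s

9.2 m s⁻¹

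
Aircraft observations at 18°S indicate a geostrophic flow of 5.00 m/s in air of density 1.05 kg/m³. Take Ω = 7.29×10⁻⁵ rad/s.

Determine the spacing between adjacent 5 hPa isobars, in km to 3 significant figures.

Coriolis parameter at 18°S:
f = 2Ω sin φ = 2 × 7.29×10⁻⁵ × sin 18° = 4.51×10⁻⁵ s⁻¹
Geostrophic balance rearranged: |∂P/∂n| = f ρ V_g
|∂P/∂n| = 4.51×10⁻⁵ × 1.05 × 5.00 = 2.37×10⁻⁴ Pa/m
Isobar spacing: Δn = ΔP/|∂P/∂n| = 500 Pa / 2.37×10⁻⁴ Pa/m = 2113834 m ≈ 2110 km

2110 km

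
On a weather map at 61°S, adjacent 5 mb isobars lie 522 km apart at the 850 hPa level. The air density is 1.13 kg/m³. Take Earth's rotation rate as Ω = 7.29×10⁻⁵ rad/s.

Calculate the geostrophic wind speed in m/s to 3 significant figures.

6.65 m/s

Coriolis parameter at 61°S:
f = 2Ω sin φ = 2 × 7.29×10⁻⁵ × sin 61° = 1.28×10⁻⁴ s⁻¹
Pressure gradient: |∂P/∂n| = 500 Pa / 522000 m = 9.58×10⁻⁴ Pa/m
Geostrophic balance (pressure-gradient force = Coriolis force):
V_g = (1/(fρ)) |∂P/∂n| = 9.58×10⁻⁴ / (1.28×10⁻⁴ × 1.13) = 6.65 m/s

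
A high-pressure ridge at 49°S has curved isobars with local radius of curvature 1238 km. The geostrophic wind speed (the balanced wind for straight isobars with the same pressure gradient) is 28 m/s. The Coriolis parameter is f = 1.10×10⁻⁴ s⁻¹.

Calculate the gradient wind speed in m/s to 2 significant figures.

39 m/s

Around a high, pressure-gradient force acts outward with centrifugal, so Coriolis balances both:
fV = (1/ρ)|∂P/∂n| + V²/R  →  V² − fR·V + fR·V_g = 0
With fR = 1.10×10⁻⁴ × 1238×10³ m = 136 m/s:
V = [fR − √((fR)² − 4 fR V_g)]/2 = [136 − √(136² − 4×136×28)]/2 = 39.4 m/s
Supergeostrophic (V > V_g = 28 m/s), as expected around a high.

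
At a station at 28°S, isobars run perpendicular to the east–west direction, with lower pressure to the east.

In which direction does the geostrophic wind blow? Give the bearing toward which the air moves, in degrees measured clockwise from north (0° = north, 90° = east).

000°

The pressure-gradient force points toward the east (bearing 090°).
Geostrophic balance: in the Southern Hemisphere the Coriolis force deflects motion to the left, so the geostrophic wind blows 90° to the left of the pressure-gradient force (low pressure on the right).
Rotating 090° by 90° counterclockwise gives 000° — the wind blows toward the north.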